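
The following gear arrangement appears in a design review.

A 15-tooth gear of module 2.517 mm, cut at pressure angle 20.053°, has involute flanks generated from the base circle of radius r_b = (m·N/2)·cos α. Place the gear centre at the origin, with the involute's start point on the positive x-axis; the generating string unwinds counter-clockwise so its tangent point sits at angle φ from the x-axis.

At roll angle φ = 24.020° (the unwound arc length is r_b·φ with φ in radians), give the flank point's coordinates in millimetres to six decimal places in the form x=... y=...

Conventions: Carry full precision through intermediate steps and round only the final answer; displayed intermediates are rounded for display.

class = single-mesh tooth geometry [base-circle involute, m = 2.517, 15T]
pitch radius r_p = m·N/2 = 2.517·15/2 = 18.877500
base radius r_b = r_p·cos α = 18.877500·cos 20.053° = 17.733067
roll angle φ = 24.020° = 0.41922809 rad
x = r_b·(cos φ + φ·sin φ) = 19.223577
y = r_b·(sin φ − φ·cos φ) = 0.427919

x=19.223577 y=0.427919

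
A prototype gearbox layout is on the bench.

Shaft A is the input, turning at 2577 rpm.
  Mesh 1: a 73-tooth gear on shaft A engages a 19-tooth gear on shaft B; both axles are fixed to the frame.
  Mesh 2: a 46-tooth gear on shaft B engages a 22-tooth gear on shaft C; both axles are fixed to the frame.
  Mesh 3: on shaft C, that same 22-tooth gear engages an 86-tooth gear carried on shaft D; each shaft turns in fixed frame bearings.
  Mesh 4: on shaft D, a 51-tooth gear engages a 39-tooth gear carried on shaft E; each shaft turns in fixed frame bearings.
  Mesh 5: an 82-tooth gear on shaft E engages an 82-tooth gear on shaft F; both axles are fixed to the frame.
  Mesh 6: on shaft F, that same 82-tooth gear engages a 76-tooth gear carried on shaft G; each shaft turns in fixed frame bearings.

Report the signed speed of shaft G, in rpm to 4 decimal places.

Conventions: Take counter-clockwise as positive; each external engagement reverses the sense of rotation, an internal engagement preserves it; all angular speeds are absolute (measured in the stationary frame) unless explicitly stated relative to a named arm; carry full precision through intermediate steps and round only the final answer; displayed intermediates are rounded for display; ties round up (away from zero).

+7472.2069 rpm

6-mesh fixed-axis compound train (all bearings frame-fixed)
mesh 1 [73T→19T]: ω = 2577.0000×73/19 = 9901.1053 rpm, sense flips to −
mesh 2 [46T→22T]: ω = 9901.1053×46/22 = 20702.3110 rpm, sense flips to +
mesh 3 [22T→86T]: ω = 20702.3110×22/86 = 5295.9400 rpm, sense flips to −
mesh 4 [51T→39T]: ω = 5295.9400×51/39 = 6925.4600 rpm, sense flips to +
mesh 5 [82T→82T]: ω = 6925.4600×82/82 = 6925.4600 rpm, sense flips to −
mesh 6 [82T→76T]: ω = 6925.4600×82/76 = 7472.2069 rpm, sense flips to +
signed output speed = +7472.2069 rpm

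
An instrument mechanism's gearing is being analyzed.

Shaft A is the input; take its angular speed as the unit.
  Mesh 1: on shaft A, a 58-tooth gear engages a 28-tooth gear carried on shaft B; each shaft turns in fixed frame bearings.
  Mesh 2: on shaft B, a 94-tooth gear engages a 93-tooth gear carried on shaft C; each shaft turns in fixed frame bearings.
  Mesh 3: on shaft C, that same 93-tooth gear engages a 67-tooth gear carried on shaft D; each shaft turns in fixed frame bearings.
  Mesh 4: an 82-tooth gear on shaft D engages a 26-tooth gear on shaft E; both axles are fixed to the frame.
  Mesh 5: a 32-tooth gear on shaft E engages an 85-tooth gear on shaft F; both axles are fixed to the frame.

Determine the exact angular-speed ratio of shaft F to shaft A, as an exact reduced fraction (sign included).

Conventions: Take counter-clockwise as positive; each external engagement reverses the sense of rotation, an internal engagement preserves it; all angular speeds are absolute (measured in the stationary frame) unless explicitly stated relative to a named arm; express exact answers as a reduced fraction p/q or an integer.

class = fixed-axis compound train [5 meshes; 5 ratios multiply, 5 sense flips]
mesh 1 [58T→28T]: running ratio 29/14, sense −
mesh 2 [94T→93T]: running ratio 1363/651, sense +
mesh 3 [93T→67T]: running ratio 1363/469, sense −
mesh 4 [82T→26T]: running ratio 55883/6097, sense +
mesh 5 [32T→85T]: running ratio 1788256/518245, sense −
ω_out/ω_in = -1788256/518245

-1788256/518245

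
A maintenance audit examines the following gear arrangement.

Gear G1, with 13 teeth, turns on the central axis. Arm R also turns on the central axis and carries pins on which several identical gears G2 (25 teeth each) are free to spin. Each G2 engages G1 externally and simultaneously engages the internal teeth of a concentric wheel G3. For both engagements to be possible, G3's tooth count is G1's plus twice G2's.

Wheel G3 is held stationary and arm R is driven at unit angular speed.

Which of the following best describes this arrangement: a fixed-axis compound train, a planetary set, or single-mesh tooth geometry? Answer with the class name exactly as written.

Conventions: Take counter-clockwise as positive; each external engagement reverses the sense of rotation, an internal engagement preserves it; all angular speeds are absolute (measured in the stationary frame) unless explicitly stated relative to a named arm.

topology: planetary set — G1 13T / G2 25T / G3 63T, arm = carrier (Willis)
classification: planetary set

planetary set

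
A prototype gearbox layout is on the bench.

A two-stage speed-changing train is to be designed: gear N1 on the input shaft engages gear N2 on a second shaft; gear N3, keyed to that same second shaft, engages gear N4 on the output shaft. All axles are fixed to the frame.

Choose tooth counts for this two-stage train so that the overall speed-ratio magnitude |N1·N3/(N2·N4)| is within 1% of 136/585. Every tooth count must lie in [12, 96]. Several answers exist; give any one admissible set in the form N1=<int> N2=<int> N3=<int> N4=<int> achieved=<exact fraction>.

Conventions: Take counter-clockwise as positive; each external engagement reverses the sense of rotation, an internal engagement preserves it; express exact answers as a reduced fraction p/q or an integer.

N1=16 N2=13 N3=17 N4=90 achieved=136/585

design class (target 136/585): fixed-axis compound train
target = 136/585 in lowest terms: an exact hit needs N1·N3 = k·136 and N2·N4 = k·585 for one integer k, every count in [12, 96]; additionally prefer no 1:1 stage (N1 ≠ N2, N3 ≠ N4)
k = 1: no 1:1-free in-range split of k·136 and k·585 into factor pairs; take k = 2
k = 2: N1·N3 = 272 = 16·17, N2·N4 = 1170 = 13·90
achieved = 16·17/(13·90) = 136/585; |achieved − target| = 0 ≤ 34/14625 ✓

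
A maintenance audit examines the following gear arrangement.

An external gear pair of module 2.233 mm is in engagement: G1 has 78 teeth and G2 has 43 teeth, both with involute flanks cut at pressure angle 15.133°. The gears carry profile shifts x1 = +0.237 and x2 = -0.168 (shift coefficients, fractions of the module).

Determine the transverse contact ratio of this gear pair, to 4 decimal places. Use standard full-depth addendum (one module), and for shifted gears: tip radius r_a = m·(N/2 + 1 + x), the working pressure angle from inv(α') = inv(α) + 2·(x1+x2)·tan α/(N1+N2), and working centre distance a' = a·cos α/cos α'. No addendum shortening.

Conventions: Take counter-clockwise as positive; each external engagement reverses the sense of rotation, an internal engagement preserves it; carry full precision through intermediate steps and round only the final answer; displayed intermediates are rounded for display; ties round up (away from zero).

2.1075

recognized (one external pair, fixed centres): single-mesh tooth geometry, m = 2.233, N1 = 78, N2 = 43
base radii: r_b1 = 84.067035, r_b2 = 46.344647
tip radii: r_a1 = 89.849221, r_a2 = 49.867356
inv(α') = inv(15.133°) + 2·(+0.237-0.168)·tan α/(78+43) = 0.00662645  ⇒  α' = 15.37069°
a' = a·cos α / cos α' = 135.0965·cos 15.133°/cos 15.37069° = 135.249401
action lengths: √(r_a1²−r_b1²) = 31.711452, √(r_a2²−r_b2²) = 18.409966
base pitch p_b = π·m·cos α = 6.771907
CR = (31.711452 + 18.409966 − 135.249401·sin 15.37069°)/6.771907 = 2.107504
contact ratio ≈ 2.1075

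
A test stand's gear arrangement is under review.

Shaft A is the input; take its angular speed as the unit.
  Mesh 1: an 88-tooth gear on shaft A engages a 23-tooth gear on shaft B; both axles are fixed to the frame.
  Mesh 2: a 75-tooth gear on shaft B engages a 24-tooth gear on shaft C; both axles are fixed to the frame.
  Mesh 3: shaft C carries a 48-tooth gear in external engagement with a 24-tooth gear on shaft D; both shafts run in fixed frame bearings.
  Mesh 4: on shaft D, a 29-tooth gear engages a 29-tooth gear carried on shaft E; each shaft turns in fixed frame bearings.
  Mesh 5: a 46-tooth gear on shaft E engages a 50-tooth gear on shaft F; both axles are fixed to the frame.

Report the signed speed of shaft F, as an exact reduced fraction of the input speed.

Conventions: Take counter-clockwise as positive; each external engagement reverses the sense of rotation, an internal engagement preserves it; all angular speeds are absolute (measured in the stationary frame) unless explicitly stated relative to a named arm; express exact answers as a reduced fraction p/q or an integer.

5-mesh fixed-axis compound train (all bearings frame-fixed)
mesh 1 [88T→23T]: |ω|/ω_in = 1×88/23 = 88/23, sense flips to −
mesh 2 [75T→24T]: |ω|/ω_in = (88/23)×75/24 = 275/23, sense flips to +
mesh 3 [48T→24T]: |ω|/ω_in = (275/23)×48/24 = 550/23, sense flips to −
mesh 4 [29T→29T]: |ω|/ω_in = (550/23)×29/29 = 550/23, sense flips to +
mesh 5 [46T→50T]: |ω|/ω_in = (550/23)×46/50 = 22, sense flips to −
signed output speed (× input speed) = -22

-22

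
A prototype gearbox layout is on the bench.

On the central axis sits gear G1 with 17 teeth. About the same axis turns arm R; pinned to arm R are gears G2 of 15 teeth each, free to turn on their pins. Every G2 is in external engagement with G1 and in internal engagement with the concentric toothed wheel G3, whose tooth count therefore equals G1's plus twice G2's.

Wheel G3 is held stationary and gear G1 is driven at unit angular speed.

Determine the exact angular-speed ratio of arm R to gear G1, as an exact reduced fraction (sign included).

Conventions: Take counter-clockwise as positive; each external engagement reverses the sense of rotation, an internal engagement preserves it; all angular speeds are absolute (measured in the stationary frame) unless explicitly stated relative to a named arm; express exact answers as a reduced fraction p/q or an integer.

17/64

class = planetary set [G3 = 17+2·15 = 47; Willis about the carrier]
ring teeth: 17 + 2·15 = 47
17(ω_sun−ω_arm) = −47(ω_ring−ω_arm),  ω_ring = 0, ω_sun = 1
17(1−ω_arm) = −47(0−ω_arm)  ⇒  64·ω_arm = 17  ⇒  ω_arm = 17/64
ω_out/ω_in = 17/64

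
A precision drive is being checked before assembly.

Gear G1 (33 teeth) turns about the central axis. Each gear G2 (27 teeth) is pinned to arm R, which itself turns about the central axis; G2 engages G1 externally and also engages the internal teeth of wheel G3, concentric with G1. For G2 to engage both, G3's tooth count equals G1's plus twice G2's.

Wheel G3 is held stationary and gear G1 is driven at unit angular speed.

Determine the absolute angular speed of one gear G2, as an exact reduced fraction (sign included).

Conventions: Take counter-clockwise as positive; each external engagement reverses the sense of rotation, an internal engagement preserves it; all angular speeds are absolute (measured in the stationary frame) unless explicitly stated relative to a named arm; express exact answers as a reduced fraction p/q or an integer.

recognized (axles ride arm R): planetary set, 33/27/87 teeth
ring teeth: 33 + 2·27 = 87
33(ω_sun−ω_arm) = −87(ω_ring−ω_arm),  ω_ring = 0, ω_sun = 1
33(1−ω_arm) = −87(0−ω_arm)  ⇒  120·ω_arm = 33  ⇒  ω_arm = 11/40
sun–planet mesh: 33·(1−11/40) = −27·(ω_p−ω_arm)  ⇒  ω_p−ω_arm = -319/360
ω_p = 11/40 − 319/360 = -11/18
exact speed ratio = -11/18

-11/18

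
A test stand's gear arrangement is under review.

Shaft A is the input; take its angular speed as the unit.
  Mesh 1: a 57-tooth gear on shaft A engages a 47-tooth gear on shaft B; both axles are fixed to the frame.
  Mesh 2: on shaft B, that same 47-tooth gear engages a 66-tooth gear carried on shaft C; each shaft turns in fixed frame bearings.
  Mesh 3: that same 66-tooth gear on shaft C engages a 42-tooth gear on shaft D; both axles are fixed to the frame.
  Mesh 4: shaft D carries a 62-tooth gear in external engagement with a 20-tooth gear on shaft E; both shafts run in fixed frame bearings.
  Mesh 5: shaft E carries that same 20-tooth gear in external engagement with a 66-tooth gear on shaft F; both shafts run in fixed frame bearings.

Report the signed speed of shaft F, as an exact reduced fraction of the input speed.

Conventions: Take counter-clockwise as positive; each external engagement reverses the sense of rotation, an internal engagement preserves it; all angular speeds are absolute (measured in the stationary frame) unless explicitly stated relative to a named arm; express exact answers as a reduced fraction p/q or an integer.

-589/462

5-mesh fixed-axis compound train (all bearings frame-fixed)
mesh 1 [57T→47T]: |ω|/ω_in = 1×57/47 = 57/47, sense flips to −
mesh 2 [47T→66T]: |ω|/ω_in = (57/47)×47/66 = 19/22, sense flips to +
mesh 3 [66T→42T]: |ω|/ω_in = (19/22)×66/42 = 19/14, sense flips to −
mesh 4 [62T→20T]: |ω|/ω_in = (19/14)×62/20 = 589/140, sense flips to +
mesh 5 [20T→66T]: |ω|/ω_in = (589/140)×20/66 = 589/462, sense flips to −
signed output speed (× input speed) = -589/462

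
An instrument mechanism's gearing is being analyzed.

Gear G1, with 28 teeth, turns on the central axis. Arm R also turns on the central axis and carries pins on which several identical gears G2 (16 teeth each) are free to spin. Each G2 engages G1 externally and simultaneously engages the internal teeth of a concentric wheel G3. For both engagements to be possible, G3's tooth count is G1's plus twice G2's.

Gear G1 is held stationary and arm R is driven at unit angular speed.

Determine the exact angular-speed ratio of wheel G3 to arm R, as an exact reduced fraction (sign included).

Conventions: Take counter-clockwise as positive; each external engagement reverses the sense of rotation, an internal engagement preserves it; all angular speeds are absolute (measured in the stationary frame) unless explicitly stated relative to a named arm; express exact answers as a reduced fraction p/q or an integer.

planetary set (28T centre, 16T on arm, 60T internal) — Willis relation
ring teeth: 28 + 2·16 = 60
28(ω_sun−ω_arm) = −60(ω_ring−ω_arm),  ω_sun = 0, ω_arm = 1
ω_ring = 1 − (28/60)(0−1) = 22/15
ω_out/ω_in = 22/15

22/15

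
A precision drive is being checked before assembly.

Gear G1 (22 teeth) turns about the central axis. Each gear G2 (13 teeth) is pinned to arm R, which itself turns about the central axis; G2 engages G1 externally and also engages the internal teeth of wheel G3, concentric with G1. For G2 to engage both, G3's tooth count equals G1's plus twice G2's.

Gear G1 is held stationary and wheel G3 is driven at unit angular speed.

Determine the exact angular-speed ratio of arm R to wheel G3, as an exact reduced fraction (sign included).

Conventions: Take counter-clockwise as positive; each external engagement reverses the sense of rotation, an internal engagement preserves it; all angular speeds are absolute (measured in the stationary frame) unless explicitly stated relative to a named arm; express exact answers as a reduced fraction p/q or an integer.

24/35

class = planetary set [G3 = 22+2·13 = 48; Willis about the carrier]
ring teeth: 22 + 2·13 = 48
22(ω_sun−ω_arm) = −48(ω_ring−ω_arm),  ω_sun = 0, ω_ring = 1
22(0−ω_arm) = −48(1−ω_arm)  ⇒  70·ω_arm = 48  ⇒  ω_arm = 24/35
ω_out/ω_in = 24/35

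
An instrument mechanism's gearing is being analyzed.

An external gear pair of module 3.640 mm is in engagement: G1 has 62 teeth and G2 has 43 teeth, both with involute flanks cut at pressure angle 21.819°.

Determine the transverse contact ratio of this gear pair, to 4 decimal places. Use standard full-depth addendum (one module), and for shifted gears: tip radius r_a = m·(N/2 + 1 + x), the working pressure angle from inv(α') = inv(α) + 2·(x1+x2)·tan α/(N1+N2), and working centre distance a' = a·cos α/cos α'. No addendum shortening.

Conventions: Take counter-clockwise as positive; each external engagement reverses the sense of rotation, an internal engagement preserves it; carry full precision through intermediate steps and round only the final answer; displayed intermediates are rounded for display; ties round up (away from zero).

1.6676

single-mesh involute tooth geometry (62T engaging 43T at module 3.640)
base radii: r_b1 = 104.756439, r_b2 = 72.653659
tip radii: r_a1 = 116.480000, r_a2 = 81.900000
no profile shift: α' = α, a' = a
action lengths: √(r_a1²−r_b1²) = 50.928174, √(r_a2²−r_b2²) = 37.802855
base pitch p_b = π·m·cos α = 10.616195
CR = (50.928174 + 37.802855 − 191.100000·sin 21.81900°)/10.616195 = 1.667622
contact ratio ≈ 1.6676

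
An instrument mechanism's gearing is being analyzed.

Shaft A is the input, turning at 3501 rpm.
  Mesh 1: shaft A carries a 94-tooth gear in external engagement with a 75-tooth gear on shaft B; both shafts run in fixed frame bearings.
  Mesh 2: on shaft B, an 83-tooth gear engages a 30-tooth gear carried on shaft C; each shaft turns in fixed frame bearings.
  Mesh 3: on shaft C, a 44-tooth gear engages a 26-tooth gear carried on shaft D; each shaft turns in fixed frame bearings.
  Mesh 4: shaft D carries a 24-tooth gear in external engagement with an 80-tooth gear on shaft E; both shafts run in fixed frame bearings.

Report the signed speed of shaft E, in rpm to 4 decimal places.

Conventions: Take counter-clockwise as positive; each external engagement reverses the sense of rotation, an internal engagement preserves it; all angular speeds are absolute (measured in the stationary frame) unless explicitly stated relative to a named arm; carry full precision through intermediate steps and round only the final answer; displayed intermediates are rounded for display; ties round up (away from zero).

class = fixed-axis compound train [4 meshes; 4 ratios multiply, 4 sense flips]
mesh 1 [94T→75T]: ω = 3501.0000×94/75 = 4387.9200 rpm, sense flips to −
mesh 2 [83T→30T]: ω = 4387.9200×83/30 = 12139.9120 rpm, sense flips to +
mesh 3 [44T→26T]: ω = 12139.9120×44/26 = 20544.4665 rpm, sense flips to −
mesh 4 [24T→80T]: ω = 20544.4665×24/80 = 6163.3399 rpm, sense flips to +
signed output speed = +6163.3399 rpm

+6163.3399 rpm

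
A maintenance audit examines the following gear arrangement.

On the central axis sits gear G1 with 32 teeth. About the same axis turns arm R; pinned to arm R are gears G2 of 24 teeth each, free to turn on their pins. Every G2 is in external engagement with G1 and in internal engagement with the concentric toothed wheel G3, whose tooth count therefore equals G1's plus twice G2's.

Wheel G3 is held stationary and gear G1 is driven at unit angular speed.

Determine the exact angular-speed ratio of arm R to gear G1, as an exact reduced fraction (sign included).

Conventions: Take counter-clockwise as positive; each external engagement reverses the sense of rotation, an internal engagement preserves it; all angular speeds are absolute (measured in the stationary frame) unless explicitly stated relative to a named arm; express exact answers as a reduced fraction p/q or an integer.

recognized (axles ride arm R): planetary set, 32/24/80 teeth
ring teeth: 32 + 2·24 = 80
32(ω_sun−ω_arm) = −80(ω_ring−ω_arm),  ω_ring = 0, ω_sun = 1
32(1−ω_arm) = −80(0−ω_arm)  ⇒  112·ω_arm = 32  ⇒  ω_arm = 2/7
ω_out/ω_in = 2/7

2/7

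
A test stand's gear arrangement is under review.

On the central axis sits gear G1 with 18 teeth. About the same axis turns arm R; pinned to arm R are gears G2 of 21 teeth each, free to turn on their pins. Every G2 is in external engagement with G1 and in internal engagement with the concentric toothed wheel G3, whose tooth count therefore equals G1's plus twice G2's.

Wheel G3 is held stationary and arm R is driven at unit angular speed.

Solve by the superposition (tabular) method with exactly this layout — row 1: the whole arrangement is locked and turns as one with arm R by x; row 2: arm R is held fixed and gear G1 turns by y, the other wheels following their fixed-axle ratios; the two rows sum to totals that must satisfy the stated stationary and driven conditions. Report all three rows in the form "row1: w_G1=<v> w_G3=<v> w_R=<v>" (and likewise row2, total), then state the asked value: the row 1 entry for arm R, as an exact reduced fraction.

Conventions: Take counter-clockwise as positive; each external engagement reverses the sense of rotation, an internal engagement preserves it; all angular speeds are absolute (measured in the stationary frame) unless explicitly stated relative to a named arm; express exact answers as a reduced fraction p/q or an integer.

class = planetary set [G3 = 18+2·21 = 60; Willis about the carrier]
row 1 (train locked, turned with arm): all members turn x
row 2: sun turns y, ring = −(18/60)·y, arm 0
boundary: total ω_ring = x − (18/60)·y = 0 and total ω_arm = x = 1  ⇒  y = 10/3, x = 1
row 2 ring = −(18/60)·10/3 = -1
totals (row 1 + row 2): sun 1 + 10/3 = 13/3, ring 1 + (-1) = 0, arm 1 + 0 = 1
asked cell (row1, arm) = 1

row1: w_G1=1 w_G3=1 w_R=1
row2: w_G1=10/3 w_G3=-1 w_R=0
total: w_G1=13/3 w_G3=0 w_R=1
asked value: 1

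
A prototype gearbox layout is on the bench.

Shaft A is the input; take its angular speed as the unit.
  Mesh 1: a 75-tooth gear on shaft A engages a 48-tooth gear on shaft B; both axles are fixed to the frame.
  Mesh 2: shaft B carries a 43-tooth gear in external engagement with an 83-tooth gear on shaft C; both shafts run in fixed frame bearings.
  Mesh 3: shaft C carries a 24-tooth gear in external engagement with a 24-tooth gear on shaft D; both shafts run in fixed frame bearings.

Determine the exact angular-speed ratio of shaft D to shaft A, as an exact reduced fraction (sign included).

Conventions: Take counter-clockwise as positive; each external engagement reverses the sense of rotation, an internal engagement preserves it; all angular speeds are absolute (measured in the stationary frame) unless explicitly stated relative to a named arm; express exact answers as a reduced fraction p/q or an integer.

class = fixed-axis compound train [3 meshes; 3 ratios multiply, 3 sense flips]
mesh 1 [75T→48T]: running ratio 25/16, sense −
mesh 2 [43T→83T]: running ratio 1075/1328, sense +
mesh 3 [24T→24T]: running ratio 1075/1328, sense −
ω_out/ω_in = -1075/1328

-1075/1328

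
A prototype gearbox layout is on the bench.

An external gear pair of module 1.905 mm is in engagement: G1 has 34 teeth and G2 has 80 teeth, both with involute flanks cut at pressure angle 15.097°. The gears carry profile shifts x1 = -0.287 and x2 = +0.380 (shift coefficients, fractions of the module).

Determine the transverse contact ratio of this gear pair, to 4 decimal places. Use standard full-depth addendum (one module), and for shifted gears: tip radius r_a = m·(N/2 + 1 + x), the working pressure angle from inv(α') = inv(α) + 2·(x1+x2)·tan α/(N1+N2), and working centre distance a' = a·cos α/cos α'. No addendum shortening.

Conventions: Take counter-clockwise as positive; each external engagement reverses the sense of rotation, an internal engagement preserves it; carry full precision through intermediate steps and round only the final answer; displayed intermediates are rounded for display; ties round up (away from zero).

2.0854

single-mesh involute tooth geometry (34T engaging 80T at module 1.905)
base radii: r_b1 = 31.267273, r_b2 = 73.570054
tip radii: r_a1 = 33.743265, r_a2 = 78.828900
inv(α') = inv(15.097°) + 2·(-0.287+0.380)·tan α/(34+80) = 0.00671232  ⇒  α' = 15.43551°
a' = a·cos α / cos α' = 108.5850·cos 15.097°/cos 15.43551° = 108.760239
action lengths: √(r_a1²−r_b1²) = 12.687221, √(r_a2²−r_b2²) = 28.309763
base pitch p_b = π·m·cos α = 5.778179
CR = (12.687221 + 28.309763 − 108.760239·sin 15.43551°)/5.778179 = 2.085442
contact ratio ≈ 2.0854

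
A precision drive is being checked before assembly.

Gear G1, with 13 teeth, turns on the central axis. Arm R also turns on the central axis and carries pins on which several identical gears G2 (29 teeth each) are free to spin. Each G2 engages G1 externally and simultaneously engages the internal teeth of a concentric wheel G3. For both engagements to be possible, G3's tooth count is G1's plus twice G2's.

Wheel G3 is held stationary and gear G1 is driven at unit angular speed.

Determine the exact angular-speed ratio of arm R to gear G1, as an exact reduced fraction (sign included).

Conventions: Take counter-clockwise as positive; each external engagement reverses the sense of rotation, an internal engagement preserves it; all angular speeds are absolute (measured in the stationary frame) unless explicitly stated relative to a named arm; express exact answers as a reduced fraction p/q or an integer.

planetary set (13T centre, 29T on arm, 71T internal) — Willis relation
ring teeth: 13 + 2·29 = 71
13(ω_sun−ω_arm) = −71(ω_ring−ω_arm),  ω_ring = 0, ω_sun = 1
13(1−ω_arm) = −71(0−ω_arm)  ⇒  84·ω_arm = 13  ⇒  ω_arm = 13/84
ω_out/ω_in = 13/84

13/84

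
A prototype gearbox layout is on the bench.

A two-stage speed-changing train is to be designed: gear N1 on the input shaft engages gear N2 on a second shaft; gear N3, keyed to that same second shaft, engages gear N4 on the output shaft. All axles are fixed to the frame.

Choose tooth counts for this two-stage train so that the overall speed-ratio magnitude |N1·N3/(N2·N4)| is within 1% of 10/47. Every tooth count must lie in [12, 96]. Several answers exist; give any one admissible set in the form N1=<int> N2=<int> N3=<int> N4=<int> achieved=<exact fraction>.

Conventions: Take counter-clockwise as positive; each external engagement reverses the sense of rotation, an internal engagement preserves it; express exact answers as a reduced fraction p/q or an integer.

N1=12 N2=18 N3=15 N4=47 achieved=10/47

2-stage fixed-axis compound train for ratio 10/47
target = 10/47 in lowest terms: an exact hit needs N1·N3 = k·10 and N2·N4 = k·47 for one integer k, every count in [12, 96]; additionally prefer no 1:1 stage (N1 ≠ N2, N3 ≠ N4)
k = 1…17: no 1:1-free in-range split of k·10 and k·47 into factor pairs; take k = 18
k = 18: N1·N3 = 180 = 12·15, N2·N4 = 846 = 18·47
achieved = 12·15/(18·47) = 10/47; |achieved − target| = 0 ≤ 1/470 ✓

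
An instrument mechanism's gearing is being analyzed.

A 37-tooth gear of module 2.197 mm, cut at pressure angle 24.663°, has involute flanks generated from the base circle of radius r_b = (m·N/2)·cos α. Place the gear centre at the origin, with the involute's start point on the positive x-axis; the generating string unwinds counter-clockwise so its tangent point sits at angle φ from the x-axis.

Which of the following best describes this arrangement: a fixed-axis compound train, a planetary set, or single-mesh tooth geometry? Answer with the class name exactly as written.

recognized (one wheel, involute flank): single-mesh tooth geometry, m = 2.197, N = 37
classification: single-mesh tooth geometry

single-mesh tooth geometry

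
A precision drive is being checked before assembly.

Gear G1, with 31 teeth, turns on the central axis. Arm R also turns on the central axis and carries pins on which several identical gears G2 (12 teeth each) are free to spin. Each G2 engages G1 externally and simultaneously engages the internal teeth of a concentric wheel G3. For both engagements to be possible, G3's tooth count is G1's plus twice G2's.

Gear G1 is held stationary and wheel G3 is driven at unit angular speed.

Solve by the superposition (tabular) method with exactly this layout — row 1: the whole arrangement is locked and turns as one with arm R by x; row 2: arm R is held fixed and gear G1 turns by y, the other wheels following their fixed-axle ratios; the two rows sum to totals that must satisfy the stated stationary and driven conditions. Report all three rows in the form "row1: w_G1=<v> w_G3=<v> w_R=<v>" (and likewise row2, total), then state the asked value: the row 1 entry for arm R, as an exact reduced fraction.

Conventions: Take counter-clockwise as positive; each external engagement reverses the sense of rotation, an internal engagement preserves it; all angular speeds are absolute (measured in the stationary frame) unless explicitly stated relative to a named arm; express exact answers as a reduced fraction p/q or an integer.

topology: planetary set — G1 31T / G2 12T / G3 55T, arm = carrier (Willis)
superposition row 1 [locked train]: every member turns x
row 2: sun turns y, ring = −(31/55)·y, arm 0
boundary: total ω_sun = x + y = 0 and total ω_ring = x − (31/55)·y = 1  ⇒  y = -55/86, x = 55/86
row 2 ring = −(31/55)·(-55/86) = 31/86
totals (row 1 + row 2): sun 55/86 + (-55/86) = 0, ring 55/86 + 31/86 = 1, arm 55/86 + 0 = 55/86
asked cell (row1, arm) = 55/86

row1: w_G1=55/86 w_G3=55/86 w_R=55/86
row2: w_G1=-55/86 w_G3=31/86 w_R=0
total: w_G1=0 w_G3=1 w_R=55/86
asked value: 55/86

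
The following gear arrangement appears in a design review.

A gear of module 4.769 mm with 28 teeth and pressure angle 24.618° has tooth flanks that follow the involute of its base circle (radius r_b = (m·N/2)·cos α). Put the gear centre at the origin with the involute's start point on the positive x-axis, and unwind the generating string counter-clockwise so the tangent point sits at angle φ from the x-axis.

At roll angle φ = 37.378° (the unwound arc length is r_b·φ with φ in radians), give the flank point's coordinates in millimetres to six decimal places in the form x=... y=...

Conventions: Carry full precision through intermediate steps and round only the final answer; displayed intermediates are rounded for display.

class = single-mesh tooth geometry [base-circle involute, m = 4.769, 28T]
pitch radius r_p = m·N/2 = 4.769·28/2 = 66.766000
base radius r_b = r_p·cos α = 66.766000·cos 24.618° = 60.697324
roll angle φ = 37.378° = 0.65236917 rad
x = r_b·(cos φ + φ·sin φ) = 72.271212
y = r_b·(sin φ − φ·cos φ) = 5.381853

x=72.271212 y=5.381853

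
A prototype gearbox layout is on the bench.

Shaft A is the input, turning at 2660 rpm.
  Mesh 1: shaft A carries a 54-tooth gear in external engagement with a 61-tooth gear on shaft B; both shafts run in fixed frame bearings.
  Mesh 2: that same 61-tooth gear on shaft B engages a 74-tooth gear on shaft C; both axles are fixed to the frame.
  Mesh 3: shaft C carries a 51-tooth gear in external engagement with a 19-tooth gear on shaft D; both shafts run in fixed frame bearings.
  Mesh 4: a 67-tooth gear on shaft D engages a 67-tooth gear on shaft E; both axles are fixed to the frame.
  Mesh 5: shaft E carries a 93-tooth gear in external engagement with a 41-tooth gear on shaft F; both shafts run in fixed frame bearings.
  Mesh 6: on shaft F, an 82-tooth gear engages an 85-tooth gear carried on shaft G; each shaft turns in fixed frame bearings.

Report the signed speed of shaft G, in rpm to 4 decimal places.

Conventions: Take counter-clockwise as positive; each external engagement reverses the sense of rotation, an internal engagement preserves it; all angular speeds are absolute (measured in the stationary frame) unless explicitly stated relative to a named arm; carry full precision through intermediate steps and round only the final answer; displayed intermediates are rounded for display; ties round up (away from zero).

+11401.2973 rpm

6-mesh fixed-axis compound train (all bearings frame-fixed)
mesh 1 [54T→61T]: ω = 2660.0000×54/61 = 2354.7541 rpm, sense flips to −
mesh 2 [61T→74T]: ω = 2354.7541×61/74 = 1941.0811 rpm, sense flips to +
mesh 3 [51T→19T]: ω = 1941.0811×51/19 = 5210.2703 rpm, sense flips to −
mesh 4 [67T→67T]: ω = 5210.2703×67/67 = 5210.2703 rpm, sense flips to +
mesh 5 [93T→41T]: ω = 5210.2703×93/41 = 11818.4179 rpm, sense flips to −
mesh 6 [82T→85T]: ω = 11818.4179×82/85 = 11401.2973 rpm, sense flips to +
signed output speed = +11401.2973 rpm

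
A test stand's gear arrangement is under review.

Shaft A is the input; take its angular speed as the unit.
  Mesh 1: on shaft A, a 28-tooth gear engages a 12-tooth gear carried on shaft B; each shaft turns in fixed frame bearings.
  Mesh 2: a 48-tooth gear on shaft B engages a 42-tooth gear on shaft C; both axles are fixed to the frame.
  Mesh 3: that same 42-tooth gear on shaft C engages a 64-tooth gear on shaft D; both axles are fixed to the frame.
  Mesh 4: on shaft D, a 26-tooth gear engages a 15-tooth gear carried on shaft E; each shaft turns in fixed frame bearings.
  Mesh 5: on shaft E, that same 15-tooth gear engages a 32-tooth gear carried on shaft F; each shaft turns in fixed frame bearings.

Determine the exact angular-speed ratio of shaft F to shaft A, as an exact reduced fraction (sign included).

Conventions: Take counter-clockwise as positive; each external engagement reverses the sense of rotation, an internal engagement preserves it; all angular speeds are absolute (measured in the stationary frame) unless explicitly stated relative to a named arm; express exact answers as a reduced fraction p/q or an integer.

class = fixed-axis compound train [5 meshes; 5 ratios multiply, 5 sense flips]
mesh 1 [28T→12T]: running ratio 7/3, sense −
mesh 2 [48T→42T]: running ratio 8/3, sense +
mesh 3 [42T→64T]: running ratio 7/4, sense −
mesh 4 [26T→15T]: running ratio 91/30, sense +
mesh 5 [15T→32T]: running ratio 91/64, sense −
ω_out/ω_in = -91/64

-91/64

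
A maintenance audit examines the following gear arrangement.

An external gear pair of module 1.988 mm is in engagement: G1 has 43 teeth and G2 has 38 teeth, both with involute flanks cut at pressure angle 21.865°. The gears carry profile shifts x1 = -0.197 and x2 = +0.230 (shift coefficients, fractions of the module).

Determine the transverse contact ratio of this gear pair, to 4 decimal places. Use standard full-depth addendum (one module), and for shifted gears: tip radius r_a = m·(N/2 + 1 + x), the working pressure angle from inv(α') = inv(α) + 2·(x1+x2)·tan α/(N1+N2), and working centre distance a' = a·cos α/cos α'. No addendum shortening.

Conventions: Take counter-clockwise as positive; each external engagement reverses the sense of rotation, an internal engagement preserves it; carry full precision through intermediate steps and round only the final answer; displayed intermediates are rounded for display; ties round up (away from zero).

class = single-mesh tooth geometry [involute pair 43T × 38T, m = 1.988]
base radii: r_b1 = 39.667308, r_b2 = 35.054831
tip radii: r_a1 = 44.338364, r_a2 = 40.217240
inv(α') = inv(21.865°) + 2·(-0.197+0.230)·tan α/(43+38) = 0.01999875  ⇒  α' = 21.98066°
a' = a·cos α / cos α' = 80.5140·cos 21.865°/cos 21.98066° = 80.579439
action lengths: √(r_a1²−r_b1²) = 19.808967, √(r_a2²−r_b2²) = 19.712566
base pitch p_b = π·m·cos α = 5.796210
CR = (19.808967 + 19.712566 − 80.579439·sin 21.98066°)/5.796210 = 1.615049
contact ratio ≈ 1.6150

1.6150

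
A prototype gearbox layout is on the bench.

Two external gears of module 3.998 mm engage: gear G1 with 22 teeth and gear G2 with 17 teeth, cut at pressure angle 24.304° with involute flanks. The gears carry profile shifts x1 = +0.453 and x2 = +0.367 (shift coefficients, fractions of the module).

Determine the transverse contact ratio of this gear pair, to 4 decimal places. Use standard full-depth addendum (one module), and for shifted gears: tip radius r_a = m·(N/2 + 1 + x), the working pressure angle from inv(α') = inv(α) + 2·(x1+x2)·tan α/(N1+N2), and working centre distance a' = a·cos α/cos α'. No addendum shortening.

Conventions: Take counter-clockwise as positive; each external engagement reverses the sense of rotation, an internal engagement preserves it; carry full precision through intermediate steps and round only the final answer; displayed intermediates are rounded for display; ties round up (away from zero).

1.3208

single-mesh involute tooth geometry (22T engaging 17T at module 3.998)
base radii: r_b1 = 40.080430, r_b2 = 30.971241
tip radii: r_a1 = 49.787094, r_a2 = 39.448266
inv(α') = inv(24.304°) + 2·(+0.453+0.367)·tan α/(22+17) = 0.04640696  ⇒  α' = 28.66793°
a' = a·cos α / cos α' = 77.9610·cos 24.304°/cos 28.66793° = 80.978425
action lengths: √(r_a1²−r_b1²) = 29.534960, √(r_a2²−r_b2²) = 24.432517
base pitch p_b = π·m·cos α = 11.446944
CR = (29.534960 + 24.432517 − 80.978425·sin 28.66793°)/11.446944 = 1.320833
contact ratio ≈ 1.3208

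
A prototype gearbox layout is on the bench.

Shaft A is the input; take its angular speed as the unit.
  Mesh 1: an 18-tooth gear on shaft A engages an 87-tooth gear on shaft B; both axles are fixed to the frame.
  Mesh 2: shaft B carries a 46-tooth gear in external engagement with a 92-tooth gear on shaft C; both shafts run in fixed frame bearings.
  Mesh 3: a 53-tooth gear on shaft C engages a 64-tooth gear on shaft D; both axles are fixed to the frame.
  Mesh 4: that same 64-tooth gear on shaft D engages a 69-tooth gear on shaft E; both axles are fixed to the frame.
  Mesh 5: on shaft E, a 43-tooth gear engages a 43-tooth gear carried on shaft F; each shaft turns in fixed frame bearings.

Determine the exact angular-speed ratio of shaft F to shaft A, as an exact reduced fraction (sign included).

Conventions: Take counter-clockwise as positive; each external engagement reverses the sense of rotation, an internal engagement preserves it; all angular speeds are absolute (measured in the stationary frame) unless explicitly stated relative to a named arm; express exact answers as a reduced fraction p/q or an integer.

class = fixed-axis compound train [5 meshes; 5 ratios multiply, 5 sense flips]
mesh 1 [18T→87T]: running ratio 6/29, sense −
mesh 2 [46T→92T]: running ratio 3/29, sense +
mesh 3 [53T→64T]: running ratio 159/1856, sense −
mesh 4 [64T→69T]: running ratio 53/667, sense +
mesh 5 [43T→43T]: running ratio 53/667, sense −
ω_out/ω_in = -53/667

-53/667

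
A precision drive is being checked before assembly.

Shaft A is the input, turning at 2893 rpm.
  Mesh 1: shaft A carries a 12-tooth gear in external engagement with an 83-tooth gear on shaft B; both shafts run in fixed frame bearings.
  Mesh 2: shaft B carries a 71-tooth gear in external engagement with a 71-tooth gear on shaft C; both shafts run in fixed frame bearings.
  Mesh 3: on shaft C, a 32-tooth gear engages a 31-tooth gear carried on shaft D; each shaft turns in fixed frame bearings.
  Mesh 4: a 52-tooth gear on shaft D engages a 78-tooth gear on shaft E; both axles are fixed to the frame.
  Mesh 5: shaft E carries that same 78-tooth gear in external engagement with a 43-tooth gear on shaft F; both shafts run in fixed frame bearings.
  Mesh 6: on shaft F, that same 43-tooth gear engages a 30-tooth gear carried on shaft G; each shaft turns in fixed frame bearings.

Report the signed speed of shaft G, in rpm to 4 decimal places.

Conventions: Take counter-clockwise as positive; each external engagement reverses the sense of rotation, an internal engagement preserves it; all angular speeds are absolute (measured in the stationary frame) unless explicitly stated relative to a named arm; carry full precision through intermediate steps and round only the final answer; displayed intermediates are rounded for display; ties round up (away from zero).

+748.3796 rpm

class = fixed-axis compound train [6 meshes; 6 ratios multiply, 6 sense flips]
mesh 1 [12T→83T]: ω = 2893.0000×12/83 = 418.2651 rpm, sense flips to −
mesh 2 [71T→71T]: ω = 418.2651×71/71 = 418.2651 rpm, sense flips to +
mesh 3 [32T→31T]: ω = 418.2651×32/31 = 431.7575 rpm, sense flips to −
mesh 4 [52T→78T]: ω = 431.7575×52/78 = 287.8383 rpm, sense flips to +
mesh 5 [78T→43T]: ω = 287.8383×78/43 = 522.1253 rpm, sense flips to −
mesh 6 [43T→30T]: ω = 522.1253×43/30 = 748.3796 rpm, sense flips to +
signed output speed = +748.3796 rpm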